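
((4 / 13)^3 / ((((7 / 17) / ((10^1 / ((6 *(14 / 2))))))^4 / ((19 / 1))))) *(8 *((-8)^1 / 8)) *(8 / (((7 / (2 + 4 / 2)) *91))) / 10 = -1624984576000 / 653489822521809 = -0.00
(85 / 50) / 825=17 / 8250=0.00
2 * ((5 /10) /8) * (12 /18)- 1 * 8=-95 /12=-7.92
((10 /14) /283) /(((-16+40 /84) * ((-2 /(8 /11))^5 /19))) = 0.00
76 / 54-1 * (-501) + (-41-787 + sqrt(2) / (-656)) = -325.59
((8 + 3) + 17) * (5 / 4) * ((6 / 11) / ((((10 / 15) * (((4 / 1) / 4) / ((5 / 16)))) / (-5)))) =-7875 / 176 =-44.74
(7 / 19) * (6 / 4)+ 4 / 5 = 257 / 190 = 1.35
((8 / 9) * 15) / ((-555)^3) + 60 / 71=6154338932 / 7282635075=0.85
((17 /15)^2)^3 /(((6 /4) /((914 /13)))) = 44123476132 /444234375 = 99.32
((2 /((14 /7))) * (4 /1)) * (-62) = -248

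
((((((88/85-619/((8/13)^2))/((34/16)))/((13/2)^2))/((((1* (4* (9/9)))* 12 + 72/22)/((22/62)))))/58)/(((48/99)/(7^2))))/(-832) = 579555795357/2197735346094080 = 0.00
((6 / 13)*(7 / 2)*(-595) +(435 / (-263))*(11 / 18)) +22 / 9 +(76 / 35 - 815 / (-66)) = -11197631539 / 11846835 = -945.20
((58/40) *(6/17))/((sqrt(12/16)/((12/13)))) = 348 *sqrt(3)/1105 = 0.55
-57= -57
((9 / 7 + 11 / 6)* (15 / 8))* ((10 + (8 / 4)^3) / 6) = 17.54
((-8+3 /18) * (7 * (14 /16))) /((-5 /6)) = 2303 /40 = 57.58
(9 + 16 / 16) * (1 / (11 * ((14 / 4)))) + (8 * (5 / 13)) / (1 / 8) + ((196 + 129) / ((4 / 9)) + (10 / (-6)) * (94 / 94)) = 9062555 / 12012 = 754.46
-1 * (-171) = 171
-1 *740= -740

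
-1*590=-590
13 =13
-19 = -19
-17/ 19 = -0.89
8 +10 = 18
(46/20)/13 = 23/130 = 0.18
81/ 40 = 2.02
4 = 4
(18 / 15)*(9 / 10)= 1.08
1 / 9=0.11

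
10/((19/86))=45.26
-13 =-13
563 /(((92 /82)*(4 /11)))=253913 /184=1379.96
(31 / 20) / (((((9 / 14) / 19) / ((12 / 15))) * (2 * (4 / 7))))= 32.07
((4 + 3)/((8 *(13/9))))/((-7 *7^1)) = -0.01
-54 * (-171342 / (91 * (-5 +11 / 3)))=-6939351 / 91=-76256.60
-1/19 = -0.05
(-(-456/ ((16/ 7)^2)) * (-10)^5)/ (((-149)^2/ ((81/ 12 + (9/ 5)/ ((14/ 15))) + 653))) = -23100853125/ 88804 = -260133.02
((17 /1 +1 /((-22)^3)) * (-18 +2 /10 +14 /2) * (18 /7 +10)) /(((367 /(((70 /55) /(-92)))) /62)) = 60603822 /11234971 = 5.39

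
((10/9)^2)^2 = 10000/6561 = 1.52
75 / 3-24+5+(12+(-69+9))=-42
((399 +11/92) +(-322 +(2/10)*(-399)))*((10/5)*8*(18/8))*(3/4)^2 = -99873/1840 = -54.28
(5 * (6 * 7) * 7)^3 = 3176523000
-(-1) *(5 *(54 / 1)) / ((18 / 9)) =135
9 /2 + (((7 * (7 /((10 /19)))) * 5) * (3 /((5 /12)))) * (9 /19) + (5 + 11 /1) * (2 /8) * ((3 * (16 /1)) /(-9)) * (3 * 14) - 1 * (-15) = 7111 /10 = 711.10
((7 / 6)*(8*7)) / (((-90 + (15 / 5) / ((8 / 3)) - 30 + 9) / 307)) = -481376 / 2637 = -182.55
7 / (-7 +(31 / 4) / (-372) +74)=336 / 3215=0.10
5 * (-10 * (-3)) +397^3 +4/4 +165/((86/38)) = 62570996.91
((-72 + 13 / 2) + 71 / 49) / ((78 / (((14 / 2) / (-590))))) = 6277 / 644280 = 0.01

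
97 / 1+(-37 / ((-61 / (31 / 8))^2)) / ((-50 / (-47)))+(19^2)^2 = 1552911538421 / 11907200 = 130417.86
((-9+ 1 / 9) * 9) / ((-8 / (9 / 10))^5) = 59049 / 40960000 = 0.00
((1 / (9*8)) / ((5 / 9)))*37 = 0.92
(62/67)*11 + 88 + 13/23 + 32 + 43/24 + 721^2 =19230701255/36984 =519973.54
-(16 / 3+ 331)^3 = -1027243729 / 27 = -38046064.04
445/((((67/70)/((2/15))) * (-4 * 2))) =-3115/402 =-7.75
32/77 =0.42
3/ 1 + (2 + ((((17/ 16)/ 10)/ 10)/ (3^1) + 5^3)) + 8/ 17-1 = 10565089/ 81600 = 129.47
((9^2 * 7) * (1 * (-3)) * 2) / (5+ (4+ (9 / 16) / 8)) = -16128 / 43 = -375.07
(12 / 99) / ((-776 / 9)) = -0.00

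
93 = 93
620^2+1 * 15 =384415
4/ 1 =4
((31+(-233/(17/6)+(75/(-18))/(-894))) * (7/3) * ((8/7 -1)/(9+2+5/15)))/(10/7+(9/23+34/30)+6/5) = -752130659/2073128784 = -0.36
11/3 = 3.67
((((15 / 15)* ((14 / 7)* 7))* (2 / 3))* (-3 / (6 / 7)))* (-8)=784 / 3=261.33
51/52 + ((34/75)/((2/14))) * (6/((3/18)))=149787/1300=115.22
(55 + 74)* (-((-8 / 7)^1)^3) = 66048 / 343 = 192.56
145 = 145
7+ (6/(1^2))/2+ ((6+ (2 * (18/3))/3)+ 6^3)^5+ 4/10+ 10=589579257396.40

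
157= 157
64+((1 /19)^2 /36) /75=62380801 /974700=64.00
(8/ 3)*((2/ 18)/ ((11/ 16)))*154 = 1792/ 27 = 66.37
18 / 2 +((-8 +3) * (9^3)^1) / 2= -3627 / 2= -1813.50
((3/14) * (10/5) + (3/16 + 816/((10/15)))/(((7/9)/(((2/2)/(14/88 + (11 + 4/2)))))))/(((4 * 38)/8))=648687/102676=6.32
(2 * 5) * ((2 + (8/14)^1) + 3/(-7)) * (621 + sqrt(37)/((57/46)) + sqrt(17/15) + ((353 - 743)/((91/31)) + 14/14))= 10 * sqrt(255)/7 + 2300 * sqrt(37)/133 + 513600/49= 10609.64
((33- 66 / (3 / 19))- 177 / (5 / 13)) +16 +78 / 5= -4068 / 5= -813.60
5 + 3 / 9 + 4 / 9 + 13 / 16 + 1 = 1093 / 144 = 7.59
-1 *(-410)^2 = -168100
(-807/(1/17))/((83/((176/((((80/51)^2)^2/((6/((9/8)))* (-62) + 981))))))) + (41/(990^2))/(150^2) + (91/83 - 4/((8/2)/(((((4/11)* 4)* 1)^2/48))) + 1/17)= -3124738.28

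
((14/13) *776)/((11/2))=21728/143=151.94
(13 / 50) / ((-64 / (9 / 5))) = -117 / 16000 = -0.01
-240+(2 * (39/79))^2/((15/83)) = -7320876/31205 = -234.61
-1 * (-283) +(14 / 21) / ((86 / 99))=12202 / 43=283.77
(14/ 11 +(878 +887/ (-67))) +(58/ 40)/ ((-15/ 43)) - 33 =183264761/ 221100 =828.88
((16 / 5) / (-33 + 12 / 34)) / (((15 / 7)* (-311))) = 1904 / 12945375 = 0.00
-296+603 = 307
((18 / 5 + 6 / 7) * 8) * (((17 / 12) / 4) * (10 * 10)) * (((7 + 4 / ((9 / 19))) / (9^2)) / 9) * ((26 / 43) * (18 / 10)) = 6389552 / 219429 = 29.12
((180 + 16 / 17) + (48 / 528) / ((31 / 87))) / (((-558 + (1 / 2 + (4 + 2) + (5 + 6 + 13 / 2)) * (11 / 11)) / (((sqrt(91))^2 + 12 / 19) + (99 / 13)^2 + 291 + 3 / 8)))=-11899320977875 / 79519721424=-149.64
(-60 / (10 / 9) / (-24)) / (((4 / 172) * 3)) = 129 / 4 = 32.25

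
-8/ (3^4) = -8/ 81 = -0.10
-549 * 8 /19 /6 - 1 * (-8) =-580 /19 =-30.53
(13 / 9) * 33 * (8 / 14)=572 / 21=27.24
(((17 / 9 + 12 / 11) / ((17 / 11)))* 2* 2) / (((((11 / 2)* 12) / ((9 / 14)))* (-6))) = -295 / 23562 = -0.01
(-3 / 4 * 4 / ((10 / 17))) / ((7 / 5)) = -3.64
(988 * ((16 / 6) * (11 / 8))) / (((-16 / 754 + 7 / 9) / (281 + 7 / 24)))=6915110059 / 5134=1346924.44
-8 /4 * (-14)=28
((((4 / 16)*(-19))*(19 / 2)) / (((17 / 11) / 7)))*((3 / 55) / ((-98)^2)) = -1083 / 932960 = -0.00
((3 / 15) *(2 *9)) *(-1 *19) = -68.40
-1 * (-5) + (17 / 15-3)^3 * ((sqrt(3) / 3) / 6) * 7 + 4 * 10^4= 40005-76832 * sqrt(3) / 30375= 40000.62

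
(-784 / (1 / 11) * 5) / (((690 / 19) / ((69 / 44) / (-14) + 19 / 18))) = -695723 / 621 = -1120.33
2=2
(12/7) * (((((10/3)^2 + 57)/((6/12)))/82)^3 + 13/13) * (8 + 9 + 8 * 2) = 1763707352/5582601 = 315.93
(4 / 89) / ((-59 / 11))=-44 / 5251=-0.01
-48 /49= -0.98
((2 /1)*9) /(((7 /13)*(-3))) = -78 /7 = -11.14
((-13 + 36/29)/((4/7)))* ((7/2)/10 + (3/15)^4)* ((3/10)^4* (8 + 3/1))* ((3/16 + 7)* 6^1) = -27.80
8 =8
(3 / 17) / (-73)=-3 / 1241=-0.00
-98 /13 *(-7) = 686 /13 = 52.77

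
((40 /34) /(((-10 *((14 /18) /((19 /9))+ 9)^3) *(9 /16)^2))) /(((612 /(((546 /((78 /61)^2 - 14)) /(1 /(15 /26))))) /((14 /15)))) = 20009513776 /1138928272438815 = 0.00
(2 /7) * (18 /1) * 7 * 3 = 108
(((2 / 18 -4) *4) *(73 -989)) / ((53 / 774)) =11028640 / 53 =208087.55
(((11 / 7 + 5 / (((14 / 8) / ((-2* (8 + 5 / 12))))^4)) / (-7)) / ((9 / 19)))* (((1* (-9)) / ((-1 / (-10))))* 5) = 7908880808350 / 1361367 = 5809514.12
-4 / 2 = -2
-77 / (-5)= 77 / 5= 15.40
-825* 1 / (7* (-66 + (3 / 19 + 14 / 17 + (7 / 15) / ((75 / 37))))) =1.82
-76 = -76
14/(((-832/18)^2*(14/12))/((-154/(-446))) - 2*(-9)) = 18711/9671929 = 0.00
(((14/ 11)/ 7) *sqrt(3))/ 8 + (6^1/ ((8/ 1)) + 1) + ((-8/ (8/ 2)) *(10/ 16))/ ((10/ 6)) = sqrt(3)/ 44 + 1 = 1.04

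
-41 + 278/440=-8881/220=-40.37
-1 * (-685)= 685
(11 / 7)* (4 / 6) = 22 / 21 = 1.05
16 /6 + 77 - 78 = 5 /3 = 1.67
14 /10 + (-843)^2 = 3553252 /5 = 710650.40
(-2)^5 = -32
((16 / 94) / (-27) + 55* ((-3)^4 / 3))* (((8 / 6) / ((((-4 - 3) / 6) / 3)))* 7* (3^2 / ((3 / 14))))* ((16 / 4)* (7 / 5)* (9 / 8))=-2216121432 / 235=-9430303.97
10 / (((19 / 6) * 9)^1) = 20 / 57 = 0.35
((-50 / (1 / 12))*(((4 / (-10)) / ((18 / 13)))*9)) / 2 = 780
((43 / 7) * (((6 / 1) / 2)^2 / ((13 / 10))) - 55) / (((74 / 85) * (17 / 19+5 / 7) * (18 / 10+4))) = -9165125 / 5970172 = -1.54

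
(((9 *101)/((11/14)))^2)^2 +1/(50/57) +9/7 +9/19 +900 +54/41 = 7151105378546641012461/3991868650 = 1791418006338.12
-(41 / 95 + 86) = -8211 / 95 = -86.43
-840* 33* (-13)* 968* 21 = 7325398080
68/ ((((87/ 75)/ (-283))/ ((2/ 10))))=-96220/ 29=-3317.93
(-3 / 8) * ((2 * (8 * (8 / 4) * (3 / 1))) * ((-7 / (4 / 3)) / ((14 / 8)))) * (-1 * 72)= -7776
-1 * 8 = -8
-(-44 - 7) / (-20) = -51 / 20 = -2.55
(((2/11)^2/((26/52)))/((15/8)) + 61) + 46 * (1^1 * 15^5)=63400329529/1815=34931311.04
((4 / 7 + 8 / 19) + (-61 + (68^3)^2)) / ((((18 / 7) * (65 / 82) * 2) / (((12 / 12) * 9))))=539124382421451 / 2470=218268980737.43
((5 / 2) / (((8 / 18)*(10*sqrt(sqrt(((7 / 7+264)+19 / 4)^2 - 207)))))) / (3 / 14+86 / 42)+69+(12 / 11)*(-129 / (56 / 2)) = 27*1160929^(3 / 4) / 63021860+4926 / 77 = 63.99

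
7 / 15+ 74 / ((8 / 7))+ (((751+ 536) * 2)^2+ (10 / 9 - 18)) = 1192594379 / 180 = 6625524.33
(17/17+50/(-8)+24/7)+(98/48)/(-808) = -247591/135744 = -1.82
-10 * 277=-2770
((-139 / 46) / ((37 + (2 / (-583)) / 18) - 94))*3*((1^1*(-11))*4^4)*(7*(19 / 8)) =-6402085074 / 859855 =-7445.54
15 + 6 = 21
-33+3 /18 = -197 /6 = -32.83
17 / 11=1.55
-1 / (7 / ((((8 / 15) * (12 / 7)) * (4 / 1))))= -128 / 245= -0.52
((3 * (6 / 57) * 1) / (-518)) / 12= -1 / 19684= -0.00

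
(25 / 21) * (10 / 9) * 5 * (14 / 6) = 15.43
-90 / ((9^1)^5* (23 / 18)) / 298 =-10 / 2498283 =-0.00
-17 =-17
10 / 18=5 / 9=0.56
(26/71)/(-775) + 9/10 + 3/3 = 209043/110050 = 1.90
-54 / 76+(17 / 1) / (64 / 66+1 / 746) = 15257793 / 908390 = 16.80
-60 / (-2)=30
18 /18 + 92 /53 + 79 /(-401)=2.54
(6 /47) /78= 1 /611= 0.00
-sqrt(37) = -6.08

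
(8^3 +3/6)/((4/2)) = 1025/4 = 256.25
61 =61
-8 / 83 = -0.10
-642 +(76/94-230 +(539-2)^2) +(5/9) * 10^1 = 121613923/423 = 287503.36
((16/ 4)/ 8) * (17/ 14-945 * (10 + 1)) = -145513/ 28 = -5196.89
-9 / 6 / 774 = -1 / 516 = -0.00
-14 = -14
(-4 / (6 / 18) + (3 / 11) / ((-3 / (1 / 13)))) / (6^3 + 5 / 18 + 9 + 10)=-30906 / 605605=-0.05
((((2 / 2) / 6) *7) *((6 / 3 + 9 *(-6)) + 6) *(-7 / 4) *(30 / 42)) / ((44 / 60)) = 4025 / 44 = 91.48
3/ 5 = 0.60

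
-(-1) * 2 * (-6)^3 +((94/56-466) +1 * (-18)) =-25601/28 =-914.32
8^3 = 512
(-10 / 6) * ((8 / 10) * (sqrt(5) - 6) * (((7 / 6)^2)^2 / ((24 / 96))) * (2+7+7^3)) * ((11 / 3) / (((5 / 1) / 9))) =18593344 / 135 - 9296672 * sqrt(5) / 405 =86400.10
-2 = -2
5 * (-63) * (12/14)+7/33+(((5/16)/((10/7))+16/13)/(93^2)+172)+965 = 11440791779/13192608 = 867.21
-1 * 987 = -987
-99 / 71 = -1.39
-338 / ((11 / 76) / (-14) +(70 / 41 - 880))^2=-643232041088 / 1468046198338281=-0.00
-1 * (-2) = 2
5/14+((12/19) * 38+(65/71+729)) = 749747/994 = 754.27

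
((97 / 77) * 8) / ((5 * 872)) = 0.00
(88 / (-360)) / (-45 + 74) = -11 / 1305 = -0.01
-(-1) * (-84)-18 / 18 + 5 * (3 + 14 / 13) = -840 / 13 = -64.62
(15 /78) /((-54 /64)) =-80 /351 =-0.23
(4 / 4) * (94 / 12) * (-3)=-23.50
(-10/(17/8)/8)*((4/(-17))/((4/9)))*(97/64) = 4365/9248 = 0.47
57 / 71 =0.80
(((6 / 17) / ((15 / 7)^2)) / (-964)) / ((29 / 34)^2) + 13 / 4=197607311 / 60804300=3.25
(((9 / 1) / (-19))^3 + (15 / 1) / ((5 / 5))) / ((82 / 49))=2502822 / 281219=8.90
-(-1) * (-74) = -74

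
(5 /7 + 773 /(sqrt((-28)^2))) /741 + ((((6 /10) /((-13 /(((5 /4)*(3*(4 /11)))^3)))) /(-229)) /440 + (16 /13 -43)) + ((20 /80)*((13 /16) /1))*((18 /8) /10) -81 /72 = -42.81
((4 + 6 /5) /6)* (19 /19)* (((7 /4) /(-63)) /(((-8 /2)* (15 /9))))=13 /3600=0.00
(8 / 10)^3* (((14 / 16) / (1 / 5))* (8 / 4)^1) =112 / 25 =4.48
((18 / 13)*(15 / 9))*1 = 30 / 13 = 2.31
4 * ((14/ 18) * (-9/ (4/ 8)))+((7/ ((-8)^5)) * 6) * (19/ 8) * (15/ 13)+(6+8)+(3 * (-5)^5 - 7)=-16057898849/ 1703936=-9424.00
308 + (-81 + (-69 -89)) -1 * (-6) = 75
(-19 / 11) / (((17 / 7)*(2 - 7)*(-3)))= -133 / 2805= -0.05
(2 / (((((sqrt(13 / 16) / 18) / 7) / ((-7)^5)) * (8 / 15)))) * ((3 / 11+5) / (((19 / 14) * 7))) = -3684766680 * sqrt(13) / 2717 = -4889810.53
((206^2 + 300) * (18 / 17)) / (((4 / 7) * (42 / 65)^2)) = 189663.45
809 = 809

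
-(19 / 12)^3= -6859 / 1728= -3.97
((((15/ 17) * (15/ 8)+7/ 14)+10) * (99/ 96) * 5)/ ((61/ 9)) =2454705/ 265472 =9.25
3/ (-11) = -3/ 11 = -0.27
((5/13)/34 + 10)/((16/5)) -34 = -218323/7072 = -30.87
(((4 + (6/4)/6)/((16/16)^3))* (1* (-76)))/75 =-323/75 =-4.31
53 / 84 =0.63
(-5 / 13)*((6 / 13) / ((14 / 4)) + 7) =-3245 / 1183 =-2.74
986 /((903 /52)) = 51272 /903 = 56.78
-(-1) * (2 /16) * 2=1 /4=0.25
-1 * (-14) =14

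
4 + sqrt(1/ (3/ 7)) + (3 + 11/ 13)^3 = sqrt(21)/ 3 + 133788/ 2197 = 62.42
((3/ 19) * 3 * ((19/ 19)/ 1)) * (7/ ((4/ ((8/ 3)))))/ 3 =14/ 19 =0.74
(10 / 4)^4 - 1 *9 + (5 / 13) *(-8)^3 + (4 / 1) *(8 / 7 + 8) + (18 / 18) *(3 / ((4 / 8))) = -180965 / 1456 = -124.29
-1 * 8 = -8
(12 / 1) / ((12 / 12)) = 12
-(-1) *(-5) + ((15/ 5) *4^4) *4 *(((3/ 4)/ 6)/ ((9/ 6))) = 251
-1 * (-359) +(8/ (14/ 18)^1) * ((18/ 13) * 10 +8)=53117/ 91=583.70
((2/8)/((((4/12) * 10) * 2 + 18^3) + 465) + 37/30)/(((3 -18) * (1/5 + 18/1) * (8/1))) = -1399459/2478097440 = -0.00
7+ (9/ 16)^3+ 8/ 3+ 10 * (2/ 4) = 14.84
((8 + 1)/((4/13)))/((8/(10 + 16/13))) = 657/16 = 41.06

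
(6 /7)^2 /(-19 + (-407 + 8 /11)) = -198 /114611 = -0.00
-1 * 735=-735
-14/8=-1.75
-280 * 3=-840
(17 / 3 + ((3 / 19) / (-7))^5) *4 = 22.67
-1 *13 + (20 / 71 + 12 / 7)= -11.00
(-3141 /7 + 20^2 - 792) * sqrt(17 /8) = -5885 * sqrt(34) /28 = -1225.54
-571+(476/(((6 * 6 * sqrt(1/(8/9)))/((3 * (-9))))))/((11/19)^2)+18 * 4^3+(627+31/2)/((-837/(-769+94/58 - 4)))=28475338/24273 - 85918 * sqrt(2)/121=168.94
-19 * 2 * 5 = -190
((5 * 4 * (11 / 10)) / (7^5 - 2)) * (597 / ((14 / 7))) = 6567 / 16805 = 0.39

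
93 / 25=3.72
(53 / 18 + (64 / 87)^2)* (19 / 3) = 1002535 / 45414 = 22.08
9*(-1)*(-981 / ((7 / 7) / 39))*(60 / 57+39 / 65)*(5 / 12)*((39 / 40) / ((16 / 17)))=11947252707 / 48640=245626.08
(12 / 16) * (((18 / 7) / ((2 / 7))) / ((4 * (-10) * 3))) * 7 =-63 / 160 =-0.39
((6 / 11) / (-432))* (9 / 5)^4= -729 / 55000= -0.01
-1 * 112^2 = -12544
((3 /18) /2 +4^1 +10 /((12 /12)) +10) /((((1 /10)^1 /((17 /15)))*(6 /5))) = 24565 /108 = 227.45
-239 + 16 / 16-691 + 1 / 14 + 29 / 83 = -1079009 / 1162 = -928.58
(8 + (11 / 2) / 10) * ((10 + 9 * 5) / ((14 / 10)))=335.89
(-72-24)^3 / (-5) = 884736 / 5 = 176947.20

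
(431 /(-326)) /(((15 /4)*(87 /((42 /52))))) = -3017 /921765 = -0.00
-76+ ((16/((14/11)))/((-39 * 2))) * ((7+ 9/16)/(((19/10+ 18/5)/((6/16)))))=-110777/1456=-76.08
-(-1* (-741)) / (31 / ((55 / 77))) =-17.07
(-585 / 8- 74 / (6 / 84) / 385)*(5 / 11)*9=-300231 / 968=-310.16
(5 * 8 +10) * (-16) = -800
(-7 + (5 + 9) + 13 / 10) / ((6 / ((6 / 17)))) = 83 / 170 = 0.49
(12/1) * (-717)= -8604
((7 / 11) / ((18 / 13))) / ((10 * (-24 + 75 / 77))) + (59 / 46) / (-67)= -10396247 / 491794740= -0.02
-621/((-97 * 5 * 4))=0.32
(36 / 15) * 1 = 12 / 5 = 2.40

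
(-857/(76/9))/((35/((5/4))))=-7713/2128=-3.62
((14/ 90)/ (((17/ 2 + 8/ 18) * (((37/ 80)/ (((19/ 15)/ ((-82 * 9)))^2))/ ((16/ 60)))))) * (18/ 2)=11552/ 43452379125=0.00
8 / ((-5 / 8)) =-64 / 5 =-12.80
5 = 5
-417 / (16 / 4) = -417 / 4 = -104.25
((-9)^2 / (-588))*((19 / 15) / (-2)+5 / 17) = 1557 / 33320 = 0.05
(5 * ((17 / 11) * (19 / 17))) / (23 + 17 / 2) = 190 / 693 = 0.27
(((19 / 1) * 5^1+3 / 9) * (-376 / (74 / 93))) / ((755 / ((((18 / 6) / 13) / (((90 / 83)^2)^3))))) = -5239873363984963 / 618575180625000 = -8.47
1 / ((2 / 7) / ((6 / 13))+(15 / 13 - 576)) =-273 / 156764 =-0.00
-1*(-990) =990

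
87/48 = 29/16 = 1.81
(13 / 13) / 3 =1 / 3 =0.33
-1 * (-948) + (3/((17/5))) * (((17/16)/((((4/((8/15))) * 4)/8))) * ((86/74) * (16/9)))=315856/333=948.52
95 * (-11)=-1045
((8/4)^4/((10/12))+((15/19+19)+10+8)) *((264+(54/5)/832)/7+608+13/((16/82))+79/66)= 928070021237/22822800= 40664.16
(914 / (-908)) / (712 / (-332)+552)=-37931 / 20719652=-0.00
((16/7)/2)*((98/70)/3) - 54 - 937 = -14857/15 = -990.47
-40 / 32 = -5 / 4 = -1.25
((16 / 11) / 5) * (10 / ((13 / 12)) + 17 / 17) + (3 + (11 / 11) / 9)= 39172 / 6435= 6.09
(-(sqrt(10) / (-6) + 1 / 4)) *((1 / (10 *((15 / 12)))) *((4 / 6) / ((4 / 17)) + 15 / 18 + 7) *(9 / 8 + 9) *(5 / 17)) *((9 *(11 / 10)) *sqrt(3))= -2673 *sqrt(3) / 425 + 1782 *sqrt(30) / 425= 12.07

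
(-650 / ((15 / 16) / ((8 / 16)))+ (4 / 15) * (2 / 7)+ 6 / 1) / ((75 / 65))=-295.18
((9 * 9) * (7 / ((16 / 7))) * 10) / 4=19845 / 32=620.16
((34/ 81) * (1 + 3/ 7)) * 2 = 680/ 567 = 1.20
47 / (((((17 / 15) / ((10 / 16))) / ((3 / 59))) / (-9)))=-95175 / 8024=-11.86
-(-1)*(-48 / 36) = -4 / 3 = -1.33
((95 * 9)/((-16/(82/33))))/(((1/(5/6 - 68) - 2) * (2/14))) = 4709055/10208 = 461.31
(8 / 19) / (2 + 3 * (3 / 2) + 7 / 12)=96 / 1615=0.06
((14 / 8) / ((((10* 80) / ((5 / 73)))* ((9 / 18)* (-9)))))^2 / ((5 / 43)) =2107 / 221004288000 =0.00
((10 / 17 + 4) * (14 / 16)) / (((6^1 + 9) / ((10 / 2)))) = 91 / 68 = 1.34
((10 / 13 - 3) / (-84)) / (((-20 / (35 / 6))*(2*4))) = -29 / 29952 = -0.00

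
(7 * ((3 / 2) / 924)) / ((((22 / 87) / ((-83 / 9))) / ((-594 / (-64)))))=-21663 / 5632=-3.85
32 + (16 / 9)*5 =368 / 9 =40.89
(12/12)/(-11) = -0.09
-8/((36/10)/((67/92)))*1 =-335/207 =-1.62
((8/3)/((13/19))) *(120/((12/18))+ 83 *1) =39976/39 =1025.03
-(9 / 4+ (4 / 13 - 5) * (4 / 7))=157 / 364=0.43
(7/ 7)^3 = 1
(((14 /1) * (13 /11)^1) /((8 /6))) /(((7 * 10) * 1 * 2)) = 0.09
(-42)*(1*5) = -210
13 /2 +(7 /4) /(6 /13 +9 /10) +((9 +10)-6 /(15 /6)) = 21581 /885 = 24.39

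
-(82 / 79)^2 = -6724 / 6241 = -1.08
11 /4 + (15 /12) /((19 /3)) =56 /19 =2.95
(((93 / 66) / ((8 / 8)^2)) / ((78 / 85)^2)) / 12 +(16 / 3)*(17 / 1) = 90.81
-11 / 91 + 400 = 36389 / 91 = 399.88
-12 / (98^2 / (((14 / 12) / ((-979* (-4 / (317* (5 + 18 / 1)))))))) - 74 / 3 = -198813697 / 8059128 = -24.67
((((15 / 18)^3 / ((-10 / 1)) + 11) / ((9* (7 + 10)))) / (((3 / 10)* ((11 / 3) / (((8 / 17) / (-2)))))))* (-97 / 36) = 2292595 / 55619784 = 0.04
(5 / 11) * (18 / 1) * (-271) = -24390 / 11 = -2217.27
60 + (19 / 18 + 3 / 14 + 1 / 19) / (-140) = 10053217 / 167580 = 59.99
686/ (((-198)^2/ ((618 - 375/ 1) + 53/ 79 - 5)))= 718585/ 172062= 4.18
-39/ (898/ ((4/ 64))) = -39/ 14368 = -0.00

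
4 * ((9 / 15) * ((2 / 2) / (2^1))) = 6 / 5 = 1.20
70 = 70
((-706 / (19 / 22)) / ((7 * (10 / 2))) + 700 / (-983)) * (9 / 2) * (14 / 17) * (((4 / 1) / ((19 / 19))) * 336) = -190311883776 / 1587545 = -119878.10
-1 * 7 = -7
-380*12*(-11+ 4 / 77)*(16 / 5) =12301056 / 77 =159753.97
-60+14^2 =136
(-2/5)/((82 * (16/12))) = -3/820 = -0.00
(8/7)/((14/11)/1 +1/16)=1408/1645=0.86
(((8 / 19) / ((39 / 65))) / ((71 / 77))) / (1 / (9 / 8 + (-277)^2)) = 58396.04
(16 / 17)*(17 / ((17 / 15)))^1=240 / 17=14.12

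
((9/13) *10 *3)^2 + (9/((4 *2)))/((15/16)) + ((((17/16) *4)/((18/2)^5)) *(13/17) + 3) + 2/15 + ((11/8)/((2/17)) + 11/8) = 71652328933/159668496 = 448.76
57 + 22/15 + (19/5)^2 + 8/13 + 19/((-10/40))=-2416/975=-2.48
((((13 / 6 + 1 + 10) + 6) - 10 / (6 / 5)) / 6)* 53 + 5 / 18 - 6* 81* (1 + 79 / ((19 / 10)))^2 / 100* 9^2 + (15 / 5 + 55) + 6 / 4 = -713537.02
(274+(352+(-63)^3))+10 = -249411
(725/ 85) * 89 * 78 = 1006590/ 17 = 59211.18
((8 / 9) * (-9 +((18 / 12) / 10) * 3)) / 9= -38 / 45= -0.84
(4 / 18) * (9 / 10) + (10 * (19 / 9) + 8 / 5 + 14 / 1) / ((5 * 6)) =1.42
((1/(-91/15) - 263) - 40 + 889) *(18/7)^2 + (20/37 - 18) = 636211754/164983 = 3856.23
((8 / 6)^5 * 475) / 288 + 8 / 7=123896 / 15309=8.09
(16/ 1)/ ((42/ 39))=104/ 7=14.86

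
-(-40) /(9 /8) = 320 /9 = 35.56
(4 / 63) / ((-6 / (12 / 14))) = -4 / 441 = -0.01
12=12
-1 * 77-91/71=-5558/71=-78.28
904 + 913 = 1817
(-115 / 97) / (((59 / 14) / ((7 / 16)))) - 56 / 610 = -3000627 / 13964120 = -0.21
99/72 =11/8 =1.38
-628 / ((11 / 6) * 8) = -471 / 11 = -42.82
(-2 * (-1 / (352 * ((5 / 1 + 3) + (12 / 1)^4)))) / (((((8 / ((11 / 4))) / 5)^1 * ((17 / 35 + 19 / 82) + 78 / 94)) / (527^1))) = 177717575 / 1108309768192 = 0.00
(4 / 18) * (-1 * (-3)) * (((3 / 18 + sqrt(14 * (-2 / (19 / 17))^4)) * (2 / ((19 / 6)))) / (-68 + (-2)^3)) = -2312 * sqrt(14) / 130321- 1 / 1083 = -0.07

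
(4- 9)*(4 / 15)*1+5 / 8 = -17 / 24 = -0.71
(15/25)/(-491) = -0.00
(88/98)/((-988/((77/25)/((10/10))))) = -121/43225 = -0.00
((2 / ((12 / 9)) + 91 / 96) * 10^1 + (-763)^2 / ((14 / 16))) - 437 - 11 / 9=95748805 / 144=664922.26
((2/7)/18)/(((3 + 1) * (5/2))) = 1/630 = 0.00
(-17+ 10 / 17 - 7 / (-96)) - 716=-732.34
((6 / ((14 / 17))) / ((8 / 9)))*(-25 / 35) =-2295 / 392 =-5.85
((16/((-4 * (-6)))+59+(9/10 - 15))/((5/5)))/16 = 2.85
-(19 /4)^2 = -22.56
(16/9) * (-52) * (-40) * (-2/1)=-7395.56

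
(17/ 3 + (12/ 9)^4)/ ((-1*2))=-715/ 162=-4.41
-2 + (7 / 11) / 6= -125 / 66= -1.89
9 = 9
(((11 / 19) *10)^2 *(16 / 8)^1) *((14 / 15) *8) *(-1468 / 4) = -198943360 / 1083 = -183696.55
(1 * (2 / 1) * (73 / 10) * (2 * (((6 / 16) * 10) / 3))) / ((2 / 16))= 292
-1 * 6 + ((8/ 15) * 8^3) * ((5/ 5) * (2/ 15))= 6842/ 225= 30.41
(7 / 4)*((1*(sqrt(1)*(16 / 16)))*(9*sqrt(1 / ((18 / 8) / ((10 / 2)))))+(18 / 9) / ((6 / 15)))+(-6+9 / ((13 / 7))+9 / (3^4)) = 3607 / 468+21*sqrt(5) / 2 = 31.19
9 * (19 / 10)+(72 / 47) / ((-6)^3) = 24101 / 1410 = 17.09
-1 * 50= -50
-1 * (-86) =86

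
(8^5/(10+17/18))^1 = 589824/197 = 2994.03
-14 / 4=-7 / 2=-3.50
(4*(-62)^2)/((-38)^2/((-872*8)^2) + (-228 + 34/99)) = -18519596384256/274200517733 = -67.54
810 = 810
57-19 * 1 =38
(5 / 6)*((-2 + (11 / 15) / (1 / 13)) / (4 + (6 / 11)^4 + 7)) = 1654433 / 2922246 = 0.57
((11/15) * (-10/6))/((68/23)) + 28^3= 13434371/612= 21951.59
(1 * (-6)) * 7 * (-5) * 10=2100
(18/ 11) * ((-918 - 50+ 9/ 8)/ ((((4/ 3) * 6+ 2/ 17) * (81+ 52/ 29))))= -2.35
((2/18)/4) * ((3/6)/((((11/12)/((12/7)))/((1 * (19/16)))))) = 19/616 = 0.03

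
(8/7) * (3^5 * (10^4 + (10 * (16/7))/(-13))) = 1768728960/637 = 2776654.57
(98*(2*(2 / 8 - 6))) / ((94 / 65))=-73255 / 94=-779.31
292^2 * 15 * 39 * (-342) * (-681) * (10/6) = 19361702224800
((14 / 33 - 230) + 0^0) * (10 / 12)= -37715 / 198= -190.48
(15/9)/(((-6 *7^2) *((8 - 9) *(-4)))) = -5/3528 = -0.00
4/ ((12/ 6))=2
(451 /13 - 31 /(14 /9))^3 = 19400056703 /6028568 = 3218.02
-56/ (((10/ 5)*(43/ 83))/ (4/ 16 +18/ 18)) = -67.56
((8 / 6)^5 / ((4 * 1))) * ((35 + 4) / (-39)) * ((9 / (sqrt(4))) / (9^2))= -128 / 2187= -0.06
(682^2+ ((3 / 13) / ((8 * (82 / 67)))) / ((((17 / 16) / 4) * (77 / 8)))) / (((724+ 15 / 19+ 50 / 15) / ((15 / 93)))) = 103.03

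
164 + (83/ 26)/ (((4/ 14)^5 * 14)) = 472179/ 1664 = 283.76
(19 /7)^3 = 6859 /343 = 20.00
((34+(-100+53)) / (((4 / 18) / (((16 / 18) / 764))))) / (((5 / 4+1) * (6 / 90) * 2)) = -130 / 573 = -0.23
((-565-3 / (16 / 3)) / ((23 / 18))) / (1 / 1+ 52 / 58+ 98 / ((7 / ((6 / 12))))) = -787263 / 15824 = -49.75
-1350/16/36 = -75/32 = -2.34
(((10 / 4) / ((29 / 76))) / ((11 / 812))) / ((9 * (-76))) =-70 / 99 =-0.71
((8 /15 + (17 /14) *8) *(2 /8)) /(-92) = -269 /9660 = -0.03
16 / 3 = 5.33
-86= -86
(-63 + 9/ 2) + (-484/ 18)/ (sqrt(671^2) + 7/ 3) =-88688/ 1515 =-58.54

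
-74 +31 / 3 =-191 / 3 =-63.67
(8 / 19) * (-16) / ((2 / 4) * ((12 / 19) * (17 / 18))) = -384 / 17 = -22.59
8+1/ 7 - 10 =-13/ 7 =-1.86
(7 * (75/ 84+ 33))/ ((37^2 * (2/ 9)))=0.78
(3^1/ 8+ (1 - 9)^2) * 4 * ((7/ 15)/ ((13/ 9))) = 2163/ 26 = 83.19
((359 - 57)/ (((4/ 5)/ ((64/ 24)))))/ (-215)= -604/ 129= -4.68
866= 866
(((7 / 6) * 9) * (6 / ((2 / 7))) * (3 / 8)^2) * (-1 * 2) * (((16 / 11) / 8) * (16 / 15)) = -1323 / 110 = -12.03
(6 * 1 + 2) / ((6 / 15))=20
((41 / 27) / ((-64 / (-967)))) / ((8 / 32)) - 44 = 20639 / 432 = 47.78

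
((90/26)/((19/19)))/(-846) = -5/1222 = -0.00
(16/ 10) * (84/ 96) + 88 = 447/ 5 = 89.40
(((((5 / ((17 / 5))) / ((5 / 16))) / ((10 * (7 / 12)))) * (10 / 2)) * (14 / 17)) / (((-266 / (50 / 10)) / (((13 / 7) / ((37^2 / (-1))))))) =31200 / 368341771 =0.00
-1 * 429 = -429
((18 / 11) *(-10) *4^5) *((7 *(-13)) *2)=33546240 / 11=3049658.18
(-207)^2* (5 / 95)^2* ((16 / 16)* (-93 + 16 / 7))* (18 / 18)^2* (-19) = 27209115 / 133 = 204579.81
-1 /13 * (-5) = 5 /13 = 0.38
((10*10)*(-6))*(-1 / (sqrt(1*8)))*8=1200*sqrt(2)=1697.06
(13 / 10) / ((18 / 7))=91 / 180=0.51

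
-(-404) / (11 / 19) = 7676 / 11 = 697.82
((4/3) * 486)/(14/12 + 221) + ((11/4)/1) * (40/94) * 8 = 769256/62651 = 12.28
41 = 41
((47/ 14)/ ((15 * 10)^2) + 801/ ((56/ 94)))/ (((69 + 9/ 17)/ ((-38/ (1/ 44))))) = -1504797815741/ 46541250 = -32332.56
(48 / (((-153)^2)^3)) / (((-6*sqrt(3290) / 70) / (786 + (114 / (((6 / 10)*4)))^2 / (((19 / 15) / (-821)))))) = 1299218*sqrt(3290) / 66989067658407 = 0.00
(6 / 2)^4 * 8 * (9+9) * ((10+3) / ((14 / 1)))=75816 / 7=10830.86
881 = 881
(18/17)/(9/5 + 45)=0.02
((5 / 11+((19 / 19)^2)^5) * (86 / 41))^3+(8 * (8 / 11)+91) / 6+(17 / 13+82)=304919461257 / 2385080126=127.84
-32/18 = -16/9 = -1.78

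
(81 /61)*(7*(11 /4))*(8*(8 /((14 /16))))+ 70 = 1939.64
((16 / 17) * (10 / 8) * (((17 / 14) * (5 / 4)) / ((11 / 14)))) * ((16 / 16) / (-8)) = -25 / 88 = -0.28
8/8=1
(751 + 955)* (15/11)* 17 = 435030/11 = 39548.18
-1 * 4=-4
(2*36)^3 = 373248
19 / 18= 1.06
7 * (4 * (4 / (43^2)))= 0.06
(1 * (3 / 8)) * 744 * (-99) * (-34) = 939114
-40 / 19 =-2.11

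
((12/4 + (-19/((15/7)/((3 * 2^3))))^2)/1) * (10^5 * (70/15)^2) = 887622064000/9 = 98624673777.78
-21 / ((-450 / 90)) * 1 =21 / 5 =4.20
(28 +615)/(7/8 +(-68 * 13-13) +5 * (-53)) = -5144/9289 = -0.55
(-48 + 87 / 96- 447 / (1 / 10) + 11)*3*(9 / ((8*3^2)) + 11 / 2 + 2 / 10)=-78743.99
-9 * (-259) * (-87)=-202797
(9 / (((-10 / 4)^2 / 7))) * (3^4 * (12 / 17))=244944 / 425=576.34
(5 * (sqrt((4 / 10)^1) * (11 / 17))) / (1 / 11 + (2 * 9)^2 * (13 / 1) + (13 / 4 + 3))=0.00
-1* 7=-7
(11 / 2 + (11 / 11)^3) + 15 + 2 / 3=133 / 6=22.17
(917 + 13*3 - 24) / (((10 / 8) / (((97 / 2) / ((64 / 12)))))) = 67803 / 10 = 6780.30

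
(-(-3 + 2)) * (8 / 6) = 4 / 3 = 1.33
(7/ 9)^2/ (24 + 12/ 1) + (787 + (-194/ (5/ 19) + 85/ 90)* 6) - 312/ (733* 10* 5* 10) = -969996188023/ 267178500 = -3630.52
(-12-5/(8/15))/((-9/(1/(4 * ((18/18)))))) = 19/32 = 0.59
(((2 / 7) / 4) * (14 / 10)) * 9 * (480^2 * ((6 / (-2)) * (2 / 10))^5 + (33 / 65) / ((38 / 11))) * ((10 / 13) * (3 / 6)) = -9956681973 / 1605500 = -6201.61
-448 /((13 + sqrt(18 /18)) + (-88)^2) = -224 /3879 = -0.06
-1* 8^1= -8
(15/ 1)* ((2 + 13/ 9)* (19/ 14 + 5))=13795/ 42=328.45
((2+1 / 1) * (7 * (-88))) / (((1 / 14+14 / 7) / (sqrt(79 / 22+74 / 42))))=-56 * sqrt(1142526) / 29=-2064.06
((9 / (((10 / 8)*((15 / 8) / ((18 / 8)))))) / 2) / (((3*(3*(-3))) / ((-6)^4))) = -5184 / 25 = -207.36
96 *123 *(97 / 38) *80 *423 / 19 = 19379761920 / 361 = 53683551.02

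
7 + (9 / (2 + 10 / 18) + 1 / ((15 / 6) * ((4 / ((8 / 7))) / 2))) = 8654 / 805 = 10.75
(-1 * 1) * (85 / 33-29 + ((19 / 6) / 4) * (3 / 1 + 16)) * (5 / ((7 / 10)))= 75125 / 924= 81.30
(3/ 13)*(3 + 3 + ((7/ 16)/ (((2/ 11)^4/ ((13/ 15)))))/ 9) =1539691/ 149760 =10.28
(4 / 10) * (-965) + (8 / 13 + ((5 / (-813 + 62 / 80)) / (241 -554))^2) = -518082698548417490 / 1344326363500237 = -385.38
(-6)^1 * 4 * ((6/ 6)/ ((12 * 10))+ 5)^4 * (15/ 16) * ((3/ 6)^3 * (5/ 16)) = -130466162401/ 235929600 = -552.99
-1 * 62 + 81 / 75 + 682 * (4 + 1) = 83727 / 25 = 3349.08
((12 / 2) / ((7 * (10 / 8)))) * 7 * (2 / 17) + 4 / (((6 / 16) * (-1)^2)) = 2864 / 255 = 11.23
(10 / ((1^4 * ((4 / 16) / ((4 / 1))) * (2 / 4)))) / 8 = 40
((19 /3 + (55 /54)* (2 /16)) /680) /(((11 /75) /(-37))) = -516335 /215424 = -2.40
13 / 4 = 3.25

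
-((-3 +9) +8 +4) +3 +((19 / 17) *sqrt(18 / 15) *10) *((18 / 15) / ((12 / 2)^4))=-14.99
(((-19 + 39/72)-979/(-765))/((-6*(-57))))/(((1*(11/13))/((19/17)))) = -1366729/20599920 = -0.07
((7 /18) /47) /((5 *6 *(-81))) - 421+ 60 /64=-3454224373 /8223120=-420.06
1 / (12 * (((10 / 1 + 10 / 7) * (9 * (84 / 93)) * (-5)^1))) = -31 / 172800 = -0.00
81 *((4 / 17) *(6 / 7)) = 1944 / 119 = 16.34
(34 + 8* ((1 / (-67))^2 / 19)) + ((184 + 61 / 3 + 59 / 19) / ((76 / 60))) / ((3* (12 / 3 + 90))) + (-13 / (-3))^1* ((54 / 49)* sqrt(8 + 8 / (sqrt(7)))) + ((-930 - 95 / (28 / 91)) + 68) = -1038434031095 / 913978356 + 468* sqrt(14* sqrt(7) + 98) / 343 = -1120.31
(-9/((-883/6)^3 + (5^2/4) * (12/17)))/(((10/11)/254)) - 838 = -4458115951814/5319952445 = -838.00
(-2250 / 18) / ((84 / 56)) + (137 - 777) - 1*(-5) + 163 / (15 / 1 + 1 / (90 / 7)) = -2880325 / 4071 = -707.52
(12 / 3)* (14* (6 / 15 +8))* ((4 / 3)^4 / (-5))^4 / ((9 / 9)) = 3367254360064 / 44840334375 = 75.09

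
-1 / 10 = -0.10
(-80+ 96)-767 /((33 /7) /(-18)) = 32390 /11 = 2944.55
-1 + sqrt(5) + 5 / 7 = -2 / 7 + sqrt(5) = 1.95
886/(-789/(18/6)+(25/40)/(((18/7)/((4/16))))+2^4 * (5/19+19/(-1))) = -9696384/6158503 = -1.57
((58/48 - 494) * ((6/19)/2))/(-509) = 11827/77368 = 0.15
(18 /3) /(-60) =-1 /10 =-0.10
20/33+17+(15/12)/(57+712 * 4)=1350277/76692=17.61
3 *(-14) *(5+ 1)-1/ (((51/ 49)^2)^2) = -1710595453/ 6765201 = -252.85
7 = 7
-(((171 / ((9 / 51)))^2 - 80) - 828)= -938053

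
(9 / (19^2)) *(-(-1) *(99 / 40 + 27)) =0.73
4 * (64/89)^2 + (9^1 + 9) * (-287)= -40903502/7921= -5163.93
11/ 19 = 0.58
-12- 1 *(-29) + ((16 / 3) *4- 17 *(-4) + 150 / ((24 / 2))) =118.83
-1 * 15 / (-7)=15 / 7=2.14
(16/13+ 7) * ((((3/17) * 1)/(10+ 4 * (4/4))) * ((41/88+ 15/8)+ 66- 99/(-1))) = 2363523/136136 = 17.36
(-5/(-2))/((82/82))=5/2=2.50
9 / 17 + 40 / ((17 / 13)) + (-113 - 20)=-1732 / 17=-101.88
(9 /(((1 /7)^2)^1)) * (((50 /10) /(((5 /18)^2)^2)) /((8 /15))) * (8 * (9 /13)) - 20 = 1249942732 /325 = 3845977.64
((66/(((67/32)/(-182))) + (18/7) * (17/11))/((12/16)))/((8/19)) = -18154.82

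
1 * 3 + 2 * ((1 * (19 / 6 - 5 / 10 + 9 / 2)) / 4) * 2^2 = 52 / 3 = 17.33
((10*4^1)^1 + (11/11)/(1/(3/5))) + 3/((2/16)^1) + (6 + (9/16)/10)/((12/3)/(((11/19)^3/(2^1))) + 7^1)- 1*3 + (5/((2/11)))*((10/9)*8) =28299956707/92432160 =306.17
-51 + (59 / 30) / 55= -84091 / 1650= -50.96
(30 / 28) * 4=30 / 7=4.29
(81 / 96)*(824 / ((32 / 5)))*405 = 43996.29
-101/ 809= -0.12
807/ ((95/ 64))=51648/ 95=543.66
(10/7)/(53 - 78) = -2/35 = -0.06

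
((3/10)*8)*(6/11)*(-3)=-216/55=-3.93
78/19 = 4.11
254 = 254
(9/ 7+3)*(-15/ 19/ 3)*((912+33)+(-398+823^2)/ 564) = -30247775/ 12502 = -2419.43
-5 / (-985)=1 / 197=0.01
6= 6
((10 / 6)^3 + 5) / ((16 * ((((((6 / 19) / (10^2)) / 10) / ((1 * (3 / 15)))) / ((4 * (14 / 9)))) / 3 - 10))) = -1729000 / 28727757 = -0.06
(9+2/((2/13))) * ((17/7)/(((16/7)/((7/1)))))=1309/8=163.62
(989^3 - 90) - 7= 967361572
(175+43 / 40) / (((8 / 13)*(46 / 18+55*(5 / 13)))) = 10712403 / 887680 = 12.07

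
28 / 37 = 0.76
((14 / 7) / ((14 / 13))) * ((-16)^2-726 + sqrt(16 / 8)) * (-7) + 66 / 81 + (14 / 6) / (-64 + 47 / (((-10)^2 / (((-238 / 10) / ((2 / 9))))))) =6092.41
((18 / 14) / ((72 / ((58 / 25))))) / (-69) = -29 / 48300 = -0.00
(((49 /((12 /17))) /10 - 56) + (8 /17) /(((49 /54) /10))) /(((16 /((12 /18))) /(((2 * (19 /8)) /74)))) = -83323949 /710115840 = -0.12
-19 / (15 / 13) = -247 / 15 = -16.47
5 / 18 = 0.28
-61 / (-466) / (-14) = -61 / 6524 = -0.01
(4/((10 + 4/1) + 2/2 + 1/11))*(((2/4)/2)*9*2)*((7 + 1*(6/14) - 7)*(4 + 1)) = 1485/581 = 2.56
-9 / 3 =-3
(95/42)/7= 95/294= 0.32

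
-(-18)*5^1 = 90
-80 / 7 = -11.43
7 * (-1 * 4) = -28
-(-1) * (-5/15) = -1/3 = -0.33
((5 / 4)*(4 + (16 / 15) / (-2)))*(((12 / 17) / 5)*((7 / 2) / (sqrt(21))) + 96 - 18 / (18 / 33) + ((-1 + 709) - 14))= 26*sqrt(21) / 255 + 9841 / 3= 3280.80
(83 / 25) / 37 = 83 / 925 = 0.09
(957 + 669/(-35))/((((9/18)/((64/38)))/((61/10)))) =64076352/3325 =19271.08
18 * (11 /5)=198 /5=39.60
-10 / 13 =-0.77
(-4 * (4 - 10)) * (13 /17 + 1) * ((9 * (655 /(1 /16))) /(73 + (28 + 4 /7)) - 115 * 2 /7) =356652000 /9401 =37937.67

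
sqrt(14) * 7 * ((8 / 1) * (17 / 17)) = 209.53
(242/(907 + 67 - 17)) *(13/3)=286/261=1.10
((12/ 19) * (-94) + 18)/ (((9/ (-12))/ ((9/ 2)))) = 4716/ 19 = 248.21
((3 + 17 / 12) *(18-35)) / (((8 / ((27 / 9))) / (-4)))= 901 / 8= 112.62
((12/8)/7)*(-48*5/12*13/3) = -130/7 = -18.57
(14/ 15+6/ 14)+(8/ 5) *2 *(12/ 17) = 6463/ 1785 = 3.62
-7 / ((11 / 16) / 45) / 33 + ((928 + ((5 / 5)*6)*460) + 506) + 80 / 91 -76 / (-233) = 10727442458 / 2565563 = 4181.32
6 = 6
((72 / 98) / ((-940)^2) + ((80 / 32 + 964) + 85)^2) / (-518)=-2134.46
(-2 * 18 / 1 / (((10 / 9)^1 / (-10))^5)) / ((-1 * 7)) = -2125764 / 7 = -303680.57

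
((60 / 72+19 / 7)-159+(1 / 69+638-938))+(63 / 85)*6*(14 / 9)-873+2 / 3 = -108455287 / 82110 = -1320.85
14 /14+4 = 5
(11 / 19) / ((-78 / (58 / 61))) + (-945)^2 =40365622706 / 45201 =893024.99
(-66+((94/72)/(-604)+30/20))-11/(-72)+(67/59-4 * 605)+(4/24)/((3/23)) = -353785087/142544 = -2481.94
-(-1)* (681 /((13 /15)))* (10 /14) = 51075 /91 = 561.26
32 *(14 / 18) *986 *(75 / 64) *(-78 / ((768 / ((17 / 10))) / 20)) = -19066775 / 192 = -99306.12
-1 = -1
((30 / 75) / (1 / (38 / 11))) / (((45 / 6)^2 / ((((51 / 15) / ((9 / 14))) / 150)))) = 36176 / 41765625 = 0.00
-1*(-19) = 19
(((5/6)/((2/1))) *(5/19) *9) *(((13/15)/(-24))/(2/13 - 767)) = 845/18183456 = 0.00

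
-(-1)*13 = 13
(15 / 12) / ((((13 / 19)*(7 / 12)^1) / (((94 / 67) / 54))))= 4465 / 54873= 0.08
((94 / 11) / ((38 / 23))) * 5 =5405 / 209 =25.86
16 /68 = 4 /17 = 0.24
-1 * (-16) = 16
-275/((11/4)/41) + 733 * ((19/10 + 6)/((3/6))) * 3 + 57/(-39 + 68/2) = 153164/5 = 30632.80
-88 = -88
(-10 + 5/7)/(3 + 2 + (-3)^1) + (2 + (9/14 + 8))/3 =-23/21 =-1.10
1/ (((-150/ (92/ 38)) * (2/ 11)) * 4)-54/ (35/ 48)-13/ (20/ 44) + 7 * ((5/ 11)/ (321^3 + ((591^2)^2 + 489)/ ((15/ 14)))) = -10265768545655782301/ 99978914566561800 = -102.68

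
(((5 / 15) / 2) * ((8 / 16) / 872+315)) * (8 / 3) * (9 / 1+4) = 7141693 / 3924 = 1820.00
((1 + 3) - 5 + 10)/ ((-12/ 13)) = -39/ 4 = -9.75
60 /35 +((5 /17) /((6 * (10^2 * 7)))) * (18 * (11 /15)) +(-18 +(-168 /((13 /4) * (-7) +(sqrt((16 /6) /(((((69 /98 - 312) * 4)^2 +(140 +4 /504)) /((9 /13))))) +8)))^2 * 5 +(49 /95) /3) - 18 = 614.62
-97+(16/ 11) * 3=-92.64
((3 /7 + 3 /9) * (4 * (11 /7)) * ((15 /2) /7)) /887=1760 /304241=0.01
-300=-300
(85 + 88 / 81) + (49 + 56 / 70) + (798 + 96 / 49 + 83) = 20218991 / 19845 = 1018.85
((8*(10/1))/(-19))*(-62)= 4960/19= 261.05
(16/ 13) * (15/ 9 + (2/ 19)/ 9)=4592/ 2223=2.07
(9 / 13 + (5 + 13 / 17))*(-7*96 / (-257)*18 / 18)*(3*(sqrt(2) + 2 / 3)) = 1917888 / 56797 + 2876832*sqrt(2) / 56797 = 105.40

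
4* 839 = 3356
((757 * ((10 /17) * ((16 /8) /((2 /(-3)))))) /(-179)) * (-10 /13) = -227100 /39559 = -5.74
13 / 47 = 0.28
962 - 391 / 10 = 9229 / 10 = 922.90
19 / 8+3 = 43 / 8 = 5.38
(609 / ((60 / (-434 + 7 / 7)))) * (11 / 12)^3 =-116993569 / 34560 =-3385.23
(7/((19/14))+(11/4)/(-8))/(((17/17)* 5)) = 2927/3040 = 0.96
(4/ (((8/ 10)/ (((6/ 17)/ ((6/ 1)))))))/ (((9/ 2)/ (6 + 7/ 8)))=275/ 612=0.45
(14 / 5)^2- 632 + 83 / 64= -622.86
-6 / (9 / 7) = -14 / 3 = -4.67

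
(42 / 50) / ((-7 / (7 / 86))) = -21 / 2150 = -0.01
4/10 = 2/5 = 0.40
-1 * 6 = -6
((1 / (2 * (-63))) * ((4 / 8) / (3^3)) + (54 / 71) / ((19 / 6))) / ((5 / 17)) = 37453499 / 45892980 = 0.82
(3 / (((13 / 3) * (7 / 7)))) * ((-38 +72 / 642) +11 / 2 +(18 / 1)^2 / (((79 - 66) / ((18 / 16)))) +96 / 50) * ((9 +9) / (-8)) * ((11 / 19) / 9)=4181859 / 17178850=0.24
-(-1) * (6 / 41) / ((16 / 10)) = 15 / 164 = 0.09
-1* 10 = -10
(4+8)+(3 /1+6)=21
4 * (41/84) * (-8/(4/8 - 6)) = 656/231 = 2.84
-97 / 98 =-0.99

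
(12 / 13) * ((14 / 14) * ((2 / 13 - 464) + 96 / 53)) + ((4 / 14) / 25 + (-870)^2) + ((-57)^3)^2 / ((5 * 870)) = 785558008333429 / 90913550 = 8640714.26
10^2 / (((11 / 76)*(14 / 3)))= 11400 / 77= 148.05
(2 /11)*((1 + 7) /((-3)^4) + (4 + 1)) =826 /891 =0.93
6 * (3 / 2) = 9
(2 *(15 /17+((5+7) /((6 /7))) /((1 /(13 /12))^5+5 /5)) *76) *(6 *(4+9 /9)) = 89074683408 /2108425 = 42247.02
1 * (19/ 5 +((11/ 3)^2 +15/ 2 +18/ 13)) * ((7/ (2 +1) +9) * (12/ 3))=2078828/ 1755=1184.52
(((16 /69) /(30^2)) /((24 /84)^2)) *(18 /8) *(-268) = -3283 /1725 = -1.90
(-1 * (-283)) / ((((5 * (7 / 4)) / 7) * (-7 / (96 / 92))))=-27168 / 805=-33.75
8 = 8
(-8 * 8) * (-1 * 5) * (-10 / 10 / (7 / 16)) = -5120 / 7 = -731.43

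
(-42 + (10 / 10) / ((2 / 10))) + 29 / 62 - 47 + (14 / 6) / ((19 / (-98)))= -337735 / 3534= -95.57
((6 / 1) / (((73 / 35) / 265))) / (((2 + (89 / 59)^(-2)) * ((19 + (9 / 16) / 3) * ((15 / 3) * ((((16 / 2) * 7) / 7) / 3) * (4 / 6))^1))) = 88160730 / 48116417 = 1.83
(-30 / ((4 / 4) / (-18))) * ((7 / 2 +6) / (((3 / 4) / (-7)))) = -47880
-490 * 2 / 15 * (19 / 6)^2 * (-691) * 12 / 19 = 2573284 / 9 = 285920.44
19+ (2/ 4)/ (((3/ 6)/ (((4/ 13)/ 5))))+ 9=1824/ 65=28.06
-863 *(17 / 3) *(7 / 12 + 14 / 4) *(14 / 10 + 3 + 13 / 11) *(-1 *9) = 220695853 / 220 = 1003162.97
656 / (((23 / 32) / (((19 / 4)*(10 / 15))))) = 2890.20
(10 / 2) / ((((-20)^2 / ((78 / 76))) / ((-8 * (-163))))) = 6357 / 380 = 16.73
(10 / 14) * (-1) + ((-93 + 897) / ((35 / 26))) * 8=167207 / 35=4777.34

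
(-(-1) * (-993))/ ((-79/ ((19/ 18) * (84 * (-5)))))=-440230/ 79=-5572.53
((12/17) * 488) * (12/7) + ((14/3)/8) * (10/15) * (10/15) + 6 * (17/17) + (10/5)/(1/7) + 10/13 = 25543811/41769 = 611.55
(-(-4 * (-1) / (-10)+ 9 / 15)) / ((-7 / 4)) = 4 / 35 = 0.11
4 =4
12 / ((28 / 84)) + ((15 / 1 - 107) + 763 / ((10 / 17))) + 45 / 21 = 87027 / 70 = 1243.24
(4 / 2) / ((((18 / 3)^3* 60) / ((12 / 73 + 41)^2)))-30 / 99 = -3155225 / 75970224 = -0.04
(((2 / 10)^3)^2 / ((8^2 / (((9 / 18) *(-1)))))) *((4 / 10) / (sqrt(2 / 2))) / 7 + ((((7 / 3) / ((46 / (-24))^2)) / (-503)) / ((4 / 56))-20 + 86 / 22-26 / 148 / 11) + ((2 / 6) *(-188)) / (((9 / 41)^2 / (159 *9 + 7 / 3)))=-1864104.46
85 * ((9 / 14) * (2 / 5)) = 153 / 7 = 21.86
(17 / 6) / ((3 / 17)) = 289 / 18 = 16.06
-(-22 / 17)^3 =10648 / 4913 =2.17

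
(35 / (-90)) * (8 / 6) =-14 / 27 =-0.52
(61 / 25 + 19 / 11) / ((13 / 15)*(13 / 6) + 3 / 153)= 350676 / 159665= 2.20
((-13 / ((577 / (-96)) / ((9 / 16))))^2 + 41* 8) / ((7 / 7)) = 109693516 / 332929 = 329.48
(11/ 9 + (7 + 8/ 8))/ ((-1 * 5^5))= -83/ 28125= -0.00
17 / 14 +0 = 17 / 14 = 1.21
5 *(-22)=-110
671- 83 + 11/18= 10595/18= 588.61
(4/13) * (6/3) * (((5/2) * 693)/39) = 4620/169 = 27.34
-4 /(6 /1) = -0.67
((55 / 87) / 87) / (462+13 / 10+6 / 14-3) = 3850 / 244107819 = 0.00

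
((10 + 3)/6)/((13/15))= 5/2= 2.50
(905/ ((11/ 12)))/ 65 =2172/ 143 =15.19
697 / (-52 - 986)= -697 / 1038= -0.67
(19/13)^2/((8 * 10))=361/13520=0.03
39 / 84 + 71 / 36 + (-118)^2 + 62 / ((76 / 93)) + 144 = 16933127 / 1197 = 14146.30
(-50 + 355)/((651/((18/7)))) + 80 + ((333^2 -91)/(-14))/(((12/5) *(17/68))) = -59737865/4557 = -13109.03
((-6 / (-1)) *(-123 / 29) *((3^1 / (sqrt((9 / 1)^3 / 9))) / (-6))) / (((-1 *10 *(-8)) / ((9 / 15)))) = 123 / 11600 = 0.01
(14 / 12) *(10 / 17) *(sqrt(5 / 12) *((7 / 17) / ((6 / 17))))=245 *sqrt(15) / 1836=0.52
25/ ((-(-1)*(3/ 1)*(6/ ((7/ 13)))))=175/ 234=0.75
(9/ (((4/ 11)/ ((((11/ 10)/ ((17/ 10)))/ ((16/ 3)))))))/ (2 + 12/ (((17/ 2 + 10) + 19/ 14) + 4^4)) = 6308577/ 4293248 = 1.47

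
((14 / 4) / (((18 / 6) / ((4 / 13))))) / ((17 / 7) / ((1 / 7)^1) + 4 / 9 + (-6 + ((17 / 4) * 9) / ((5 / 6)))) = 420 / 67093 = 0.01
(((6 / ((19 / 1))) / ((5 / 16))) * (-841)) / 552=-3364 / 2185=-1.54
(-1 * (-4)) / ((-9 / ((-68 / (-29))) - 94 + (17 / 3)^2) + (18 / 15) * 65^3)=0.00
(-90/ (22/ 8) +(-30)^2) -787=883/ 11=80.27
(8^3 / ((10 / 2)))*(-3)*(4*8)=-9830.40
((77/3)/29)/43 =77/3741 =0.02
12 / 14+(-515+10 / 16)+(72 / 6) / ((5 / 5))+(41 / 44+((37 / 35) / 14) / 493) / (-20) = -501.56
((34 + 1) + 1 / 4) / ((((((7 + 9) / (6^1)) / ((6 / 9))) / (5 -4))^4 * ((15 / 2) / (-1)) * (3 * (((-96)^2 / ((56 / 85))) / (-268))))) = 22043 / 188006400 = 0.00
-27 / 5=-5.40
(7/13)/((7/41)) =3.15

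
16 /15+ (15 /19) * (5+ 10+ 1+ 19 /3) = 5329 /285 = 18.70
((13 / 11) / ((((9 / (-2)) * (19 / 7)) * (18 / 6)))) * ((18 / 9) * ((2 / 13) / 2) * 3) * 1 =-28 / 1881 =-0.01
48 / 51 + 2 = 50 / 17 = 2.94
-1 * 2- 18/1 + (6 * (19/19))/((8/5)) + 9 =-29/4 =-7.25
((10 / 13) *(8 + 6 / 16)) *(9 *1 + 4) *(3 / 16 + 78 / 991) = 1414035 / 63424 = 22.29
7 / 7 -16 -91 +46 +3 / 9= -179 / 3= -59.67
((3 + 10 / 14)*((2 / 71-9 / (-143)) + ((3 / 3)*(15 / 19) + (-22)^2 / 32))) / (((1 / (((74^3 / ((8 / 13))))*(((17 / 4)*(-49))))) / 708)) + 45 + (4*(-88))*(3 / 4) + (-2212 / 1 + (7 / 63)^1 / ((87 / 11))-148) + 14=-5771829724056.35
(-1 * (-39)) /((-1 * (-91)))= 0.43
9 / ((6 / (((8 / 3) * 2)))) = 8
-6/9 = -2/3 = -0.67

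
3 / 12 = 1 / 4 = 0.25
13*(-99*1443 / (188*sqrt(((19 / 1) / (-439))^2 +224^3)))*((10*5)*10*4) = -27176163300*sqrt(2166073033065) / 6787028836937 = -5893.12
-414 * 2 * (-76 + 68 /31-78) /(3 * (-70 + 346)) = 4706 /31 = 151.81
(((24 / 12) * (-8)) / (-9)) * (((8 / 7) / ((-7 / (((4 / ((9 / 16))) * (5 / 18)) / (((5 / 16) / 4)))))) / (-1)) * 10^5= 26214400000 / 35721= 733865.23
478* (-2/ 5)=-956/ 5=-191.20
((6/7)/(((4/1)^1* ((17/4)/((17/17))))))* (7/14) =0.03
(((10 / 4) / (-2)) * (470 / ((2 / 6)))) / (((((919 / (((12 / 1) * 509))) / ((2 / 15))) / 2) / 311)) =-892806360 / 919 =-971497.67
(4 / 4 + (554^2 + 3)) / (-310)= -30692 / 31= -990.06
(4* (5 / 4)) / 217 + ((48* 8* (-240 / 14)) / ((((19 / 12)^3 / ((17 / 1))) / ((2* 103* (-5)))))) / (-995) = -1234911006025 / 42313171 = -29185.03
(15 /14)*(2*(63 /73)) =135 /73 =1.85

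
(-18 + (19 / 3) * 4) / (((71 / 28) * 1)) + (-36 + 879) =180175 / 213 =845.89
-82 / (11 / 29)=-2378 / 11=-216.18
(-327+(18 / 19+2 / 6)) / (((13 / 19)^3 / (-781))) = 5234516606 / 6591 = 794191.57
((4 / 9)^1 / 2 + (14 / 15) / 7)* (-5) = -16 / 9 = -1.78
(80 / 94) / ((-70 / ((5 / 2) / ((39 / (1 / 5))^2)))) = -2 / 2502045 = -0.00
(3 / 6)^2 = 1 / 4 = 0.25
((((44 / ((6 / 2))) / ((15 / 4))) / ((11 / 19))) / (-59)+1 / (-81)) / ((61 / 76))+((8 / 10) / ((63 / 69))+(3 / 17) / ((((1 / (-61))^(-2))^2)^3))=5420363712080979857301069283 / 7547654580160057729116555105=0.72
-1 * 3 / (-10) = 3 / 10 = 0.30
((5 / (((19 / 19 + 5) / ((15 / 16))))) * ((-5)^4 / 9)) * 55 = 859375 / 288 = 2983.94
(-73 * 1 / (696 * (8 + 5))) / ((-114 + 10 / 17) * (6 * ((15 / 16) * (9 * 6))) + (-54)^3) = 1241 / 29519262864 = 0.00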